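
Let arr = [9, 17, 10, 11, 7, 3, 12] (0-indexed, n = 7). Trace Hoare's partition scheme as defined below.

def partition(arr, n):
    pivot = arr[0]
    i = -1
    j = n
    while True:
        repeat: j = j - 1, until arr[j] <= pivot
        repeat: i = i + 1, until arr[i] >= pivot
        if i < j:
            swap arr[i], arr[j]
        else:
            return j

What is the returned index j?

1

pivot = arr[0] = 9; i = -1, j = 7
j→5 (arr[5]=3≤9), i→0 (arr[0]=9≥9); i<j, swap → [3, 17, 10, 11, 7, 9, 12]
j→4 (arr[4]=7≤9), i→1 (arr[1]=17≥9); i<j, swap → [3, 7, 10, 11, 17, 9, 12]
j→1, i→2; i≥j, return j=1. arr = [3, 7, 10, 11, 17, 9, 12]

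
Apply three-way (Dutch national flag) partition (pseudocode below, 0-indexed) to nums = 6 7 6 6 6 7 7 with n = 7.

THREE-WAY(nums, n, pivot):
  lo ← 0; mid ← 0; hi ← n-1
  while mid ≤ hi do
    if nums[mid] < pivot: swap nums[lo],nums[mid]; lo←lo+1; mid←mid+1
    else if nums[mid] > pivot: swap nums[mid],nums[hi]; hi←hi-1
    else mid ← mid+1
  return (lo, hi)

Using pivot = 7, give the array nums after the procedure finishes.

6 6 6 6 7 7 7

pivot = 7; lo=0, mid=0, hi=6
nums[mid]=6<7: swap nums[0],nums[0]; lo=1,mid=1 → 6 7 6 6 6 7 7
nums[mid]=7=7: mid=2
nums[mid]=6<7: swap nums[1],nums[2]; lo=2,mid=3 → 6 6 7 6 6 7 7
nums[mid]=6<7: swap nums[2],nums[3]; lo=3,mid=4 → 6 6 6 7 6 7 7
nums[mid]=6<7: swap nums[3],nums[4]; lo=4,mid=5 → 6 6 6 6 7 7 7
nums[mid]=7=7: mid=6
nums[mid]=7=7: mid=7
end: lo=4, hi=6; nums = 6 6 6 6 7 7 7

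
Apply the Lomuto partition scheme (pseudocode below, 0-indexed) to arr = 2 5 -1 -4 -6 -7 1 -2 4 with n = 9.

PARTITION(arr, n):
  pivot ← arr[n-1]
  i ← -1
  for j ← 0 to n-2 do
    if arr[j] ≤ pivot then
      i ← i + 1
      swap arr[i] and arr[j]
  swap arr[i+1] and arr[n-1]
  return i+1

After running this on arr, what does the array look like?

pivot = arr[8] = 4; i = -1
j=0: arr[0]=2 ≤ 4 → i=0, swap arr[0],arr[0] (no change) → 2 5 -1 -4 -6 -7 1 -2 4
j=1: arr[1]=5 > 4 → no swap
j=2: arr[2]=-1 ≤ 4 → i=1, swap arr[1],arr[2] → 2 -1 5 -4 -6 -7 1 -2 4
j=3: arr[3]=-4 ≤ 4 → i=2, swap arr[2],arr[3] → 2 -1 -4 5 -6 -7 1 -2 4
j=4: arr[4]=-6 ≤ 4 → i=3, swap arr[3],arr[4] → 2 -1 -4 -6 5 -7 1 -2 4
j=5: arr[5]=-7 ≤ 4 → i=4, swap arr[4],arr[5] → 2 -1 -4 -6 -7 5 1 -2 4
j=6: arr[6]=1 ≤ 4 → i=5, swap arr[5],arr[6] → 2 -1 -4 -6 -7 1 5 -2 4
j=7: arr[7]=-2 ≤ 4 → i=6, swap arr[6],arr[7] → 2 -1 -4 -6 -7 1 -2 5 4
final swap arr[7],arr[8] → 2 -1 -4 -6 -7 1 -2 4 5; return 7

2 -1 -4 -6 -7 1 -2 4 5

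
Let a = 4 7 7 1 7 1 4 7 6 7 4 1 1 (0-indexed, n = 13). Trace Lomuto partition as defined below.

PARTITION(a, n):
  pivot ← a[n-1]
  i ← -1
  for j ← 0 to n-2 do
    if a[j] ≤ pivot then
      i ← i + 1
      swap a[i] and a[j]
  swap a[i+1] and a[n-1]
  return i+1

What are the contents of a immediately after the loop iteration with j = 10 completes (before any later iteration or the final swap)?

pivot = a[12] = 1; i = -1
j=0: a[0]=4 > 1 → no swap
j=1: a[1]=7 > 1 → no swap
j=2: a[2]=7 > 1 → no swap
j=3: a[3]=1 ≤ 1 → i=0, swap a[0],a[3] → 1 7 7 4 7 1 4 7 6 7 4 1 1
j=4: a[4]=7 > 1 → no swap
j=5: a[5]=1 ≤ 1 → i=1, swap a[1],a[5] → 1 1 7 4 7 7 4 7 6 7 4 1 1
j=6: a[6]=4 > 1 → no swap
j=7: a[7]=7 > 1 → no swap
j=8: a[8]=6 > 1 → no swap
j=9: a[9]=7 > 1 → no swap
j=10: a[10]=4 > 1 → no swap
(after j=10) a = 1 1 7 4 7 7 4 7 6 7 4 1 1

1 1 7 4 7 7 4 7 6 7 4 1 1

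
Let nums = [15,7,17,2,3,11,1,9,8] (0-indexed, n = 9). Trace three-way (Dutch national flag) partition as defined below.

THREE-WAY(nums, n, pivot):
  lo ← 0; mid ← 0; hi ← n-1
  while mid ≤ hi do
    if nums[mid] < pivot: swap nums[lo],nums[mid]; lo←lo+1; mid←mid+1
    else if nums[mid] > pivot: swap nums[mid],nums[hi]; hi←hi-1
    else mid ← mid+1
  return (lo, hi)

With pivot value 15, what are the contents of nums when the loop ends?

lo=0 mid=0 hi=8
15=15: mid=1
7<15: swap(0,1), lo=1 mid=2 ⇒ [7,15,17,2,3,11,1,9,8]
17>15: swap(2,8), hi=7 ⇒ [7,15,8,2,3,11,1,9,17]
8<15: swap(1,2), lo=2 mid=3 ⇒ [7,8,15,2,3,11,1,9,17]
2<15: swap(2,3), lo=3 mid=4 ⇒ [7,8,2,15,3,11,1,9,17]
3<15: swap(3,4), lo=4 mid=5 ⇒ [7,8,2,3,15,11,1,9,17]
11<15: swap(4,5), lo=5 mid=6 ⇒ [7,8,2,3,11,15,1,9,17]
1<15: swap(5,6), lo=6 mid=7 ⇒ [7,8,2,3,11,1,15,9,17]
9<15: swap(6,7), lo=7 mid=8 ⇒ [7,8,2,3,11,1,9,15,17]
done. lo=7 hi=7; nums=[7,8,2,3,11,1,9,15,17]

[7,8,2,3,11,1,9,15,17]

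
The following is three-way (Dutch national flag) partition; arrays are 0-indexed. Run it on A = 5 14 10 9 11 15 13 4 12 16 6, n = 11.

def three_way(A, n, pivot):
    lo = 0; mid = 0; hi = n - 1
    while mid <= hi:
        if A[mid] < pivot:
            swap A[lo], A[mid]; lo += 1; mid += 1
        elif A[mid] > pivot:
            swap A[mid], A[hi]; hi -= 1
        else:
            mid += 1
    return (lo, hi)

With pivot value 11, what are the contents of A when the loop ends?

lo=0 mid=0 hi=10
5<11: swap(0,0), lo=1 mid=1 ⇒ 5 14 10 9 11 15 13 4 12 16 6
14>11: swap(1,10), hi=9 ⇒ 5 6 10 9 11 15 13 4 12 16 14
6<11: swap(1,1), lo=2 mid=2 ⇒ 5 6 10 9 11 15 13 4 12 16 14
10<11: swap(2,2), lo=3 mid=3 ⇒ 5 6 10 9 11 15 13 4 12 16 14
9<11: swap(3,3), lo=4 mid=4 ⇒ 5 6 10 9 11 15 13 4 12 16 14
11=11: mid=5
15>11: swap(5,9), hi=8 ⇒ 5 6 10 9 11 16 13 4 12 15 14
16>11: swap(5,8), hi=7 ⇒ 5 6 10 9 11 12 13 4 16 15 14
12>11: swap(5,7), hi=6 ⇒ 5 6 10 9 11 4 13 12 16 15 14
4<11: swap(4,5), lo=5 mid=6 ⇒ 5 6 10 9 4 11 13 12 16 15 14
13>11: swap(6,6), hi=5 ⇒ 5 6 10 9 4 11 13 12 16 15 14
done. lo=5 hi=5; A=5 6 10 9 4 11 13 12 16 15 14

5 6 10 9 4 11 13 12 16 15 14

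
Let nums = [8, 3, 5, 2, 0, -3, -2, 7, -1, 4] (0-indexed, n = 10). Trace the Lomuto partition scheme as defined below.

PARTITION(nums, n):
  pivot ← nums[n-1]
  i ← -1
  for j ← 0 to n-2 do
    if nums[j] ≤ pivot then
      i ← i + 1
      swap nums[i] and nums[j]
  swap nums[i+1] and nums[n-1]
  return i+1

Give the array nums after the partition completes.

[3, 2, 0, -3, -2, -1, 4, 7, 8, 5]

pivot = nums[9] = 4; i = -1
j=0: nums[0]=8 > 4 → no swap
j=1: nums[1]=3 ≤ 4 → i=0, swap nums[0],nums[1] → [3, 8, 5, 2, 0, -3, -2, 7, -1, 4]
j=2: nums[2]=5 > 4 → no swap
j=3: nums[3]=2 ≤ 4 → i=1, swap nums[1],nums[3] → [3, 2, 5, 8, 0, -3, -2, 7, -1, 4]
j=4: nums[4]=0 ≤ 4 → i=2, swap nums[2],nums[4] → [3, 2, 0, 8, 5, -3, -2, 7, -1, 4]
j=5: nums[5]=-3 ≤ 4 → i=3, swap nums[3],nums[5] → [3, 2, 0, -3, 5, 8, -2, 7, -1, 4]
j=6: nums[6]=-2 ≤ 4 → i=4, swap nums[4],nums[6] → [3, 2, 0, -3, -2, 8, 5, 7, -1, 4]
j=7: nums[7]=7 > 4 → no swap
j=8: nums[8]=-1 ≤ 4 → i=5, swap nums[5],nums[8] → [3, 2, 0, -3, -2, -1, 5, 7, 8, 4]
final swap nums[6],nums[9] → [3, 2, 0, -3, -2, -1, 4, 7, 8, 5]; return 6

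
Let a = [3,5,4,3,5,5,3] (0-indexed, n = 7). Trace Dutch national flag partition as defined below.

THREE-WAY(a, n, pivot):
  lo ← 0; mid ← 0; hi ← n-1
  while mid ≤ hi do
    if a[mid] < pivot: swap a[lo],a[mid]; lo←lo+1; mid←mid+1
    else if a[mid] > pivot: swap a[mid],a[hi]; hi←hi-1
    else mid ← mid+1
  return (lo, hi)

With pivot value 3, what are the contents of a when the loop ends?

pivot = 3; lo=0, mid=0, hi=6
a[mid]=3=3: mid=1
a[mid]=5>3: swap a[1],a[6]; hi=5 → [3,3,4,3,5,5,5]
a[mid]=3=3: mid=2
a[mid]=4>3: swap a[2],a[5]; hi=4 → [3,3,5,3,5,4,5]
a[mid]=5>3: swap a[2],a[4]; hi=3 → [3,3,5,3,5,4,5]
a[mid]=5>3: swap a[2],a[3]; hi=2 → [3,3,3,5,5,4,5]
a[mid]=3=3: mid=3
end: lo=0, hi=2; a = [3,3,3,5,5,4,5]

[3,3,3,5,5,4,5]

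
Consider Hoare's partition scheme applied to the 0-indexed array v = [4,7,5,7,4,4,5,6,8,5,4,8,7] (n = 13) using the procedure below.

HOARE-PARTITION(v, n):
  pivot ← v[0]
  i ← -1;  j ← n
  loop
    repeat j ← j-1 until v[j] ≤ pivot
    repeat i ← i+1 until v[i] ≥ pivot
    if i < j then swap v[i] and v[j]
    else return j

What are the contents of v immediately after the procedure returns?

[4,4,4,7,5,7,5,6,8,5,4,8,7]

pivot = v[0] = 4; i = -1, j = 13
j→10 (v[10]=4≤4), i→0 (v[0]=4≥4); i<j, swap → [4,7,5,7,4,4,5,6,8,5,4,8,7]
j→5 (v[5]=4≤4), i→1 (v[1]=7≥4); i<j, swap → [4,4,5,7,4,7,5,6,8,5,4,8,7]
j→4 (v[4]=4≤4), i→2 (v[2]=5≥4); i<j, swap → [4,4,4,7,5,7,5,6,8,5,4,8,7]
j→2, i→3; i≥j, return j=2. v = [4,4,4,7,5,7,5,6,8,5,4,8,7]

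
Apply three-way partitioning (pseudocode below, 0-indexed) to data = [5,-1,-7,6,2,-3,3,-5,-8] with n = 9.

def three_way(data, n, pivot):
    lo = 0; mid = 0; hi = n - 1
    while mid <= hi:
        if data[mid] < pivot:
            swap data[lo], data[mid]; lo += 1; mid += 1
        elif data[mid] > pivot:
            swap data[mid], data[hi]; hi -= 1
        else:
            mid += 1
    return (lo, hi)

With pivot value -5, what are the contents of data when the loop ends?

[-8,-7,-5,2,-3,3,6,-1,5]

lo=0 mid=0 hi=8
5>-5: swap(0,8), hi=7 ⇒ [-8,-1,-7,6,2,-3,3,-5,5]
-8<-5: swap(0,0), lo=1 mid=1 ⇒ [-8,-1,-7,6,2,-3,3,-5,5]
-1>-5: swap(1,7), hi=6 ⇒ [-8,-5,-7,6,2,-3,3,-1,5]
-5=-5: mid=2
-7<-5: swap(1,2), lo=2 mid=3 ⇒ [-8,-7,-5,6,2,-3,3,-1,5]
6>-5: swap(3,6), hi=5 ⇒ [-8,-7,-5,3,2,-3,6,-1,5]
3>-5: swap(3,5), hi=4 ⇒ [-8,-7,-5,-3,2,3,6,-1,5]
-3>-5: swap(3,4), hi=3 ⇒ [-8,-7,-5,2,-3,3,6,-1,5]
2>-5: swap(3,3), hi=2 ⇒ [-8,-7,-5,2,-3,3,6,-1,5]
done. lo=2 hi=2; data=[-8,-7,-5,2,-3,3,6,-1,5]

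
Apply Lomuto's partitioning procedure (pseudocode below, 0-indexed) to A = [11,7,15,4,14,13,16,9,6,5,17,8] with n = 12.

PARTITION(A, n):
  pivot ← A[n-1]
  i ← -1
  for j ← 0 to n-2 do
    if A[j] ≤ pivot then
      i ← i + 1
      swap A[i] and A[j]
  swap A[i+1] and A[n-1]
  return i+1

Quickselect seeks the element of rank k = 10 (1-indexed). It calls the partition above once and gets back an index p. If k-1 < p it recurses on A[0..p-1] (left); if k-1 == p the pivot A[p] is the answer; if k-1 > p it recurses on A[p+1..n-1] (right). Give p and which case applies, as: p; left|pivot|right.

4; right

pivot = A[11] = 8; i = -1
j=0: A[0]=11 > 8 → no swap
j=1: A[1]=7 ≤ 8 → i=0, swap A[0],A[1] → [7,11,15,4,14,13,16,9,6,5,17,8]
j=2: A[2]=15 > 8 → no swap
j=3: A[3]=4 ≤ 8 → i=1, swap A[1],A[3] → [7,4,15,11,14,13,16,9,6,5,17,8]
j=4: A[4]=14 > 8 → no swap
j=5: A[5]=13 > 8 → no swap
j=6: A[6]=16 > 8 → no swap
j=7: A[7]=9 > 8 → no swap
j=8: A[8]=6 ≤ 8 → i=2, swap A[2],A[8] → [7,4,6,11,14,13,16,9,15,5,17,8]
j=9: A[9]=5 ≤ 8 → i=3, swap A[3],A[9] → [7,4,6,5,14,13,16,9,15,11,17,8]
j=10: A[10]=17 > 8 → no swap
final swap A[4],A[11] → [7,4,6,5,8,13,16,9,15,11,17,14]; return 4
p = 4; k-1 = 9 > 4 ⇒ right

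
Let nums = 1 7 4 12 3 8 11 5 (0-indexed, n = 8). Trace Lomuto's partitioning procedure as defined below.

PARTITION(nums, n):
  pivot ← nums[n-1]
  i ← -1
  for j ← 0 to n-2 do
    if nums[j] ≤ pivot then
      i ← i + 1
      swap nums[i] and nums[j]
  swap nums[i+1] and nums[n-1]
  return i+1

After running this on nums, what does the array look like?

pivot = nums[7] = 5; i = -1
j=0: nums[0]=1 ≤ 5 → i=0, swap nums[0],nums[0] (no change) → 1 7 4 12 3 8 11 5
j=1: nums[1]=7 > 5 → no swap
j=2: nums[2]=4 ≤ 5 → i=1, swap nums[1],nums[2] → 1 4 7 12 3 8 11 5
j=3: nums[3]=12 > 5 → no swap
j=4: nums[4]=3 ≤ 5 → i=2, swap nums[2],nums[4] → 1 4 3 12 7 8 11 5
j=5: nums[5]=8 > 5 → no swap
j=6: nums[6]=11 > 5 → no swap
final swap nums[3],nums[7] → 1 4 3 5 7 8 11 12; return 3

1 4 3 5 7 8 11 12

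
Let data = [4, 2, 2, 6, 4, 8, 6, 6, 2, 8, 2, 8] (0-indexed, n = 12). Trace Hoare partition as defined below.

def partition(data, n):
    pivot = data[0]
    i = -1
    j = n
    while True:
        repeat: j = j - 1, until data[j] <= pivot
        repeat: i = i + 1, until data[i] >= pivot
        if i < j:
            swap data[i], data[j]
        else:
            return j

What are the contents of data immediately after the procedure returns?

[2, 2, 2, 2, 4, 8, 6, 6, 6, 8, 4, 8]

pivot=4
j stops at 10 (2), i stops at 0 (4); swap ⇒ [2, 2, 2, 6, 4, 8, 6, 6, 2, 8, 4, 8]
j stops at 8 (2), i stops at 3 (6); swap ⇒ [2, 2, 2, 2, 4, 8, 6, 6, 6, 8, 4, 8]
j stops at 4, i stops at 4; i≥j ⇒ return 4. data=[2, 2, 2, 2, 4, 8, 6, 6, 6, 8, 4, 8]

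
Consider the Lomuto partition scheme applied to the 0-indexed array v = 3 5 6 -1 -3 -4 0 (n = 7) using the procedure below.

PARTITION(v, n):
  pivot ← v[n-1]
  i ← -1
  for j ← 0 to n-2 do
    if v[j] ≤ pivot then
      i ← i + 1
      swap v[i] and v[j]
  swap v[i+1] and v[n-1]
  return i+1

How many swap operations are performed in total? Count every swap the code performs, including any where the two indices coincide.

pivot=0, i=-1
j=0: 3>0, skip
j=1: 5>0, skip
j=2: 6>0, skip
j=3: -1≤0, i=0, swap(0,3) ⇒ -1 5 6 3 -3 -4 0
j=4: -3≤0, i=1, swap(1,4) ⇒ -1 -3 6 3 5 -4 0
j=5: -4≤0, i=2, swap(2,5) ⇒ -1 -3 -4 3 5 6 0
swap(3,6) ⇒ -1 -3 -4 0 5 6 3; return 3

4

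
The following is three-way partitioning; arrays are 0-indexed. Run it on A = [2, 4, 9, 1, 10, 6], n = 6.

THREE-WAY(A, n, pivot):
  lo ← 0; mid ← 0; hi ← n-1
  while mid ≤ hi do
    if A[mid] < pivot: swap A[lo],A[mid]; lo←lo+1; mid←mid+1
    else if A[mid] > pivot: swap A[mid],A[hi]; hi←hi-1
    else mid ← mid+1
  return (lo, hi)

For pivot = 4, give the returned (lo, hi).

(2, 2)

pivot = 4; lo=0, mid=0, hi=5
A[mid]=2<4: swap A[0],A[0]; lo=1,mid=1 → [2, 4, 9, 1, 10, 6]
A[mid]=4=4: mid=2
A[mid]=9>4: swap A[2],A[5]; hi=4 → [2, 4, 6, 1, 10, 9]
A[mid]=6>4: swap A[2],A[4]; hi=3 → [2, 4, 10, 1, 6, 9]
A[mid]=10>4: swap A[2],A[3]; hi=2 → [2, 4, 1, 10, 6, 9]
A[mid]=1<4: swap A[1],A[2]; lo=2,mid=3 → [2, 1, 4, 10, 6, 9]
end: lo=2, hi=2; A = [2, 1, 4, 10, 6, 9]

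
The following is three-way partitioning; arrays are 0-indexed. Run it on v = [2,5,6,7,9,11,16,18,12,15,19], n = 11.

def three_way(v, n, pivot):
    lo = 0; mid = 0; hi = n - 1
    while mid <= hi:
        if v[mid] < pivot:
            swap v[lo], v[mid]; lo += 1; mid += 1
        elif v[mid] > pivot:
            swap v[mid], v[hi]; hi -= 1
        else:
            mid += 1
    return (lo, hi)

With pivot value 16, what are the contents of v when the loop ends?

lo=0 mid=0 hi=10
2<16: swap(0,0), lo=1 mid=1 ⇒ [2,5,6,7,9,11,16,18,12,15,19]
5<16: swap(1,1), lo=2 mid=2 ⇒ [2,5,6,7,9,11,16,18,12,15,19]
6<16: swap(2,2), lo=3 mid=3 ⇒ [2,5,6,7,9,11,16,18,12,15,19]
7<16: swap(3,3), lo=4 mid=4 ⇒ [2,5,6,7,9,11,16,18,12,15,19]
9<16: swap(4,4), lo=5 mid=5 ⇒ [2,5,6,7,9,11,16,18,12,15,19]
11<16: swap(5,5), lo=6 mid=6 ⇒ [2,5,6,7,9,11,16,18,12,15,19]
16=16: mid=7
18>16: swap(7,10), hi=9 ⇒ [2,5,6,7,9,11,16,19,12,15,18]
19>16: swap(7,9), hi=8 ⇒ [2,5,6,7,9,11,16,15,12,19,18]
15<16: swap(6,7), lo=7 mid=8 ⇒ [2,5,6,7,9,11,15,16,12,19,18]
12<16: swap(7,8), lo=8 mid=9 ⇒ [2,5,6,7,9,11,15,12,16,19,18]
done. lo=8 hi=8; v=[2,5,6,7,9,11,15,12,16,19,18]

[2,5,6,7,9,11,15,12,16,19,18]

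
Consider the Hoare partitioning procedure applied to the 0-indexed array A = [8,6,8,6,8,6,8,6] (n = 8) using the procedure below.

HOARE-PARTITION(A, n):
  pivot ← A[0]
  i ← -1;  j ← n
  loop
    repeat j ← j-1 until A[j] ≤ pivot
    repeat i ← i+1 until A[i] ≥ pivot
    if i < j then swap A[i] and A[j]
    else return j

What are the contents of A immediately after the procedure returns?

pivot=8
j stops at 7 (6), i stops at 0 (8); swap ⇒ [6,6,8,6,8,6,8,8]
j stops at 6 (8), i stops at 2 (8); swap ⇒ [6,6,8,6,8,6,8,8]
j stops at 5 (6), i stops at 4 (8); swap ⇒ [6,6,8,6,6,8,8,8]
j stops at 4, i stops at 5; i≥j ⇒ return 4. A=[6,6,8,6,6,8,8,8]

[6,6,8,6,6,8,8,8]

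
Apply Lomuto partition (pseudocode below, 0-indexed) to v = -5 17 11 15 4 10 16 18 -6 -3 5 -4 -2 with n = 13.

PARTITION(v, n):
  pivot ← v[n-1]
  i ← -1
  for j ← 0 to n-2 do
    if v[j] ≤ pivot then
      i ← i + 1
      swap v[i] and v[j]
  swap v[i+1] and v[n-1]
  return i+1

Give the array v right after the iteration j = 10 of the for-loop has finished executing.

-5 -6 -3 15 4 10 16 18 17 11 5 -4 -2

pivot=-2, i=-1
j=0: -5≤-2, i=0, swap(0,0) ⇒ -5 17 11 15 4 10 16 18 -6 -3 5 -4 -2
j=1: 17>-2, skip
j=2: 11>-2, skip
j=3: 15>-2, skip
j=4: 4>-2, skip
j=5: 10>-2, skip
j=6: 16>-2, skip
j=7: 18>-2, skip
j=8: -6≤-2, i=1, swap(1,8) ⇒ -5 -6 11 15 4 10 16 18 17 -3 5 -4 -2
j=9: -3≤-2, i=2, swap(2,9) ⇒ -5 -6 -3 15 4 10 16 18 17 11 5 -4 -2
j=10: 5>-2, skip
(after j=10) v = -5 -6 -3 15 4 10 16 18 17 11 5 -4 -2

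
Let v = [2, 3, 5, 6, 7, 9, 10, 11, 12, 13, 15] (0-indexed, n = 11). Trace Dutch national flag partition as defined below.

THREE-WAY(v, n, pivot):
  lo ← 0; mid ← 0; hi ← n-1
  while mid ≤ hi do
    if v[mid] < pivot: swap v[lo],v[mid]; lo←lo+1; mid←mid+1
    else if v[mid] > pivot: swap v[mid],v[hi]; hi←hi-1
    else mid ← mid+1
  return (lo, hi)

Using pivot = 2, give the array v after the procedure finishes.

pivot = 2; lo=0, mid=0, hi=10
v[mid]=2=2: mid=1
v[mid]=3>2: swap v[1],v[10]; hi=9 → [2, 15, 5, 6, 7, 9, 10, 11, 12, 13, 3]
v[mid]=15>2: swap v[1],v[9]; hi=8 → [2, 13, 5, 6, 7, 9, 10, 11, 12, 15, 3]
v[mid]=13>2: swap v[1],v[8]; hi=7 → [2, 12, 5, 6, 7, 9, 10, 11, 13, 15, 3]
v[mid]=12>2: swap v[1],v[7]; hi=6 → [2, 11, 5, 6, 7, 9, 10, 12, 13, 15, 3]
v[mid]=11>2: swap v[1],v[6]; hi=5 → [2, 10, 5, 6, 7, 9, 11, 12, 13, 15, 3]
v[mid]=10>2: swap v[1],v[5]; hi=4 → [2, 9, 5, 6, 7, 10, 11, 12, 13, 15, 3]
v[mid]=9>2: swap v[1],v[4]; hi=3 → [2, 7, 5, 6, 9, 10, 11, 12, 13, 15, 3]
v[mid]=7>2: swap v[1],v[3]; hi=2 → [2, 6, 5, 7, 9, 10, 11, 12, 13, 15, 3]
v[mid]=6>2: swap v[1],v[2]; hi=1 → [2, 5, 6, 7, 9, 10, 11, 12, 13, 15, 3]
v[mid]=5>2: swap v[1],v[1]; hi=0 → [2, 5, 6, 7, 9, 10, 11, 12, 13, 15, 3]
end: lo=0, hi=0; v = [2, 5, 6, 7, 9, 10, 11, 12, 13, 15, 3]

[2, 5, 6, 7, 9, 10, 11, 12, 13, 15, 3]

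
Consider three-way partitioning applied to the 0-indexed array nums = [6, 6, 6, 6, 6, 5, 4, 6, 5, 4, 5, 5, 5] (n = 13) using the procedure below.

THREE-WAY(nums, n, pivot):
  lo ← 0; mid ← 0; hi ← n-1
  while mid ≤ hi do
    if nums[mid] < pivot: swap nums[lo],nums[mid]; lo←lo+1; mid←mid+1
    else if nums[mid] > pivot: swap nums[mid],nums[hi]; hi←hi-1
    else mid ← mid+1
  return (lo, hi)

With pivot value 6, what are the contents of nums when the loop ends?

pivot = 6; lo=0, mid=0, hi=12
nums[mid]=6=6: mid=1
nums[mid]=6=6: mid=2
nums[mid]=6=6: mid=3
nums[mid]=6=6: mid=4
nums[mid]=6=6: mid=5
nums[mid]=5<6: swap nums[0],nums[5]; lo=1,mid=6 → [5, 6, 6, 6, 6, 6, 4, 6, 5, 4, 5, 5, 5]
nums[mid]=4<6: swap nums[1],nums[6]; lo=2,mid=7 → [5, 4, 6, 6, 6, 6, 6, 6, 5, 4, 5, 5, 5]
nums[mid]=6=6: mid=8
nums[mid]=5<6: swap nums[2],nums[8]; lo=3,mid=9 → [5, 4, 5, 6, 6, 6, 6, 6, 6, 4, 5, 5, 5]
nums[mid]=4<6: swap nums[3],nums[9]; lo=4,mid=10 → [5, 4, 5, 4, 6, 6, 6, 6, 6, 6, 5, 5, 5]
nums[mid]=5<6: swap nums[4],nums[10]; lo=5,mid=11 → [5, 4, 5, 4, 5, 6, 6, 6, 6, 6, 6, 5, 5]
nums[mid]=5<6: swap nums[5],nums[11]; lo=6,mid=12 → [5, 4, 5, 4, 5, 5, 6, 6, 6, 6, 6, 6, 5]
nums[mid]=5<6: swap nums[6],nums[12]; lo=7,mid=13 → [5, 4, 5, 4, 5, 5, 5, 6, 6, 6, 6, 6, 6]
end: lo=7, hi=12; nums = [5, 4, 5, 4, 5, 5, 5, 6, 6, 6, 6, 6, 6]

[5, 4, 5, 4, 5, 5, 5, 6, 6, 6, 6, 6, 6]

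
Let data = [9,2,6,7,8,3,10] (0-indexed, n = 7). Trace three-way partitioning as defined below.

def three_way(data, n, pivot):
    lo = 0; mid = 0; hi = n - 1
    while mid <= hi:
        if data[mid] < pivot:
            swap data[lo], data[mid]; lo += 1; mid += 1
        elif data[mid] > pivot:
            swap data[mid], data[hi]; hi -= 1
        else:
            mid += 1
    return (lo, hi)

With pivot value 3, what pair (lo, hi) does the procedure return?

(1, 1)

pivot = 3; lo=0, mid=0, hi=6
data[mid]=9>3: swap data[0],data[6]; hi=5 → [10,2,6,7,8,3,9]
data[mid]=10>3: swap data[0],data[5]; hi=4 → [3,2,6,7,8,10,9]
data[mid]=3=3: mid=1
data[mid]=2<3: swap data[0],data[1]; lo=1,mid=2 → [2,3,6,7,8,10,9]
data[mid]=6>3: swap data[2],data[4]; hi=3 → [2,3,8,7,6,10,9]
data[mid]=8>3: swap data[2],data[3]; hi=2 → [2,3,7,8,6,10,9]
data[mid]=7>3: swap data[2],data[2]; hi=1 → [2,3,7,8,6,10,9]
end: lo=1, hi=1; data = [2,3,7,8,6,10,9]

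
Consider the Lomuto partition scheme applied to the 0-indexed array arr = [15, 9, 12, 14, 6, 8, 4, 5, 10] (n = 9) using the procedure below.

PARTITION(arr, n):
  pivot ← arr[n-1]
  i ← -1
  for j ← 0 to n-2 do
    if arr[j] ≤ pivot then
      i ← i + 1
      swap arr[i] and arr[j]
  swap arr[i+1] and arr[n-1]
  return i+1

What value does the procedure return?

pivot=10, i=-1
j=0: 15>10, skip
j=1: 9≤10, i=0, swap(0,1) ⇒ [9, 15, 12, 14, 6, 8, 4, 5, 10]
j=2: 12>10, skip
j=3: 14>10, skip
j=4: 6≤10, i=1, swap(1,4) ⇒ [9, 6, 12, 14, 15, 8, 4, 5, 10]
j=5: 8≤10, i=2, swap(2,5) ⇒ [9, 6, 8, 14, 15, 12, 4, 5, 10]
j=6: 4≤10, i=3, swap(3,6) ⇒ [9, 6, 8, 4, 15, 12, 14, 5, 10]
j=7: 5≤10, i=4, swap(4,7) ⇒ [9, 6, 8, 4, 5, 12, 14, 15, 10]
swap(5,8) ⇒ [9, 6, 8, 4, 5, 10, 14, 15, 12]; return 5

5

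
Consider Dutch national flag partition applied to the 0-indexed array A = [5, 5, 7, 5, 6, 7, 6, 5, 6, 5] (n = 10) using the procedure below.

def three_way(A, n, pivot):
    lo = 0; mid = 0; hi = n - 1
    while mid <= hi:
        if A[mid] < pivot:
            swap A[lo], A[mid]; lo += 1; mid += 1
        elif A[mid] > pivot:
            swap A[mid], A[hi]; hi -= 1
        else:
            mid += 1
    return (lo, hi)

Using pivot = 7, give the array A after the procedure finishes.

pivot = 7; lo=0, mid=0, hi=9
A[mid]=5<7: swap A[0],A[0]; lo=1,mid=1 → [5, 5, 7, 5, 6, 7, 6, 5, 6, 5]
A[mid]=5<7: swap A[1],A[1]; lo=2,mid=2 → [5, 5, 7, 5, 6, 7, 6, 5, 6, 5]
A[mid]=7=7: mid=3
A[mid]=5<7: swap A[2],A[3]; lo=3,mid=4 → [5, 5, 5, 7, 6, 7, 6, 5, 6, 5]
A[mid]=6<7: swap A[3],A[4]; lo=4,mid=5 → [5, 5, 5, 6, 7, 7, 6, 5, 6, 5]
A[mid]=7=7: mid=6
A[mid]=6<7: swap A[4],A[6]; lo=5,mid=7 → [5, 5, 5, 6, 6, 7, 7, 5, 6, 5]
A[mid]=5<7: swap A[5],A[7]; lo=6,mid=8 → [5, 5, 5, 6, 6, 5, 7, 7, 6, 5]
A[mid]=6<7: swap A[6],A[8]; lo=7,mid=9 → [5, 5, 5, 6, 6, 5, 6, 7, 7, 5]
A[mid]=5<7: swap A[7],A[9]; lo=8,mid=10 → [5, 5, 5, 6, 6, 5, 6, 5, 7, 7]
end: lo=8, hi=9; A = [5, 5, 5, 6, 6, 5, 6, 5, 7, 7]

[5, 5, 5, 6, 6, 5, 6, 5, 7, 7]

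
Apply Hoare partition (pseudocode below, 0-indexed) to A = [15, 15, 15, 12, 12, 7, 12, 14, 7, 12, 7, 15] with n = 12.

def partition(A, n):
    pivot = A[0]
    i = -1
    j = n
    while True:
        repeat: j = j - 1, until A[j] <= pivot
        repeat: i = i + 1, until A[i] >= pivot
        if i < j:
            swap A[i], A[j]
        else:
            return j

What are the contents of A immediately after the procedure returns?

pivot = A[0] = 15; i = -1, j = 12
j→11 (A[11]=15≤15), i→0 (A[0]=15≥15); i<j, swap → [15, 15, 15, 12, 12, 7, 12, 14, 7, 12, 7, 15]
j→10 (A[10]=7≤15), i→1 (A[1]=15≥15); i<j, swap → [15, 7, 15, 12, 12, 7, 12, 14, 7, 12, 15, 15]
j→9 (A[9]=12≤15), i→2 (A[2]=15≥15); i<j, swap → [15, 7, 12, 12, 12, 7, 12, 14, 7, 15, 15, 15]
j→8, i→9; i≥j, return j=8. A = [15, 7, 12, 12, 12, 7, 12, 14, 7, 15, 15, 15]

[15, 7, 12, 12, 12, 7, 12, 14, 7, 15, 15, 15]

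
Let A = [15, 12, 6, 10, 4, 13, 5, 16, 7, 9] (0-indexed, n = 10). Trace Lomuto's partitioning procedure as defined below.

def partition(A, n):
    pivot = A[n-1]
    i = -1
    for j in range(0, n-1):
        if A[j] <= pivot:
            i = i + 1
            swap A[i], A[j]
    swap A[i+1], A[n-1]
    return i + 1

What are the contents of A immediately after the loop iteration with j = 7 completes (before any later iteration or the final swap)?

[6, 4, 5, 10, 12, 13, 15, 16, 7, 9]

pivot = A[9] = 9; i = -1
j=0: A[0]=15 > 9 → no swap
j=1: A[1]=12 > 9 → no swap
j=2: A[2]=6 ≤ 9 → i=0, swap A[0],A[2] → [6, 12, 15, 10, 4, 13, 5, 16, 7, 9]
j=3: A[3]=10 > 9 → no swap
j=4: A[4]=4 ≤ 9 → i=1, swap A[1],A[4] → [6, 4, 15, 10, 12, 13, 5, 16, 7, 9]
j=5: A[5]=13 > 9 → no swap
j=6: A[6]=5 ≤ 9 → i=2, swap A[2],A[6] → [6, 4, 5, 10, 12, 13, 15, 16, 7, 9]
j=7: A[7]=16 > 9 → no swap
(after j=7) A = [6, 4, 5, 10, 12, 13, 15, 16, 7, 9]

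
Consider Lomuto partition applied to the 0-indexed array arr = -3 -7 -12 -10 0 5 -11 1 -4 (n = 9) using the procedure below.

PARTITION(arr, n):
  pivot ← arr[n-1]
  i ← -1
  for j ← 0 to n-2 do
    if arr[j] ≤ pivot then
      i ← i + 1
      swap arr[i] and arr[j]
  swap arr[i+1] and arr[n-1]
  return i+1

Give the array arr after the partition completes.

pivot = arr[8] = -4; i = -1
j=0: arr[0]=-3 > -4 → no swap
j=1: arr[1]=-7 ≤ -4 → i=0, swap arr[0],arr[1] → -7 -3 -12 -10 0 5 -11 1 -4
j=2: arr[2]=-12 ≤ -4 → i=1, swap arr[1],arr[2] → -7 -12 -3 -10 0 5 -11 1 -4
j=3: arr[3]=-10 ≤ -4 → i=2, swap arr[2],arr[3] → -7 -12 -10 -3 0 5 -11 1 -4
j=4: arr[4]=0 > -4 → no swap
j=5: arr[5]=5 > -4 → no swap
j=6: arr[6]=-11 ≤ -4 → i=3, swap arr[3],arr[6] → -7 -12 -10 -11 0 5 -3 1 -4
j=7: arr[7]=1 > -4 → no swap
final swap arr[4],arr[8] → -7 -12 -10 -11 -4 5 -3 1 0; return 4

-7 -12 -10 -11 -4 5 -3 1 0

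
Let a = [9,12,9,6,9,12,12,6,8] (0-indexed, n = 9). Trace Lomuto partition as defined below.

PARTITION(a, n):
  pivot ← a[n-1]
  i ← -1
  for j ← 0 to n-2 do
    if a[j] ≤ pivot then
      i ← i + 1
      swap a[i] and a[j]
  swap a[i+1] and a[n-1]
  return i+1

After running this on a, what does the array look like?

[6,6,8,9,9,12,12,12,9]

pivot=8, i=-1
j=0: 9>8, skip
j=1: 12>8, skip
j=2: 9>8, skip
j=3: 6≤8, i=0, swap(0,3) ⇒ [6,12,9,9,9,12,12,6,8]
j=4: 9>8, skip
j=5: 12>8, skip
j=6: 12>8, skip
j=7: 6≤8, i=1, swap(1,7) ⇒ [6,6,9,9,9,12,12,12,8]
swap(2,8) ⇒ [6,6,8,9,9,12,12,12,9]; return 2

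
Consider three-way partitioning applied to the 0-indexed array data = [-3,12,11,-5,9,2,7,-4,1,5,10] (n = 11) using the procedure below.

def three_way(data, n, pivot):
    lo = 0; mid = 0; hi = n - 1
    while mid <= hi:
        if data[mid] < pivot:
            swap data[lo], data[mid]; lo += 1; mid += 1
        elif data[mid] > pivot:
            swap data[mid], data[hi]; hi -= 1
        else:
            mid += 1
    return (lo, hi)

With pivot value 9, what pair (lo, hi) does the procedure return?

lo=0 mid=0 hi=10
-3<9: swap(0,0), lo=1 mid=1 ⇒ [-3,12,11,-5,9,2,7,-4,1,5,10]
12>9: swap(1,10), hi=9 ⇒ [-3,10,11,-5,9,2,7,-4,1,5,12]
10>9: swap(1,9), hi=8 ⇒ [-3,5,11,-5,9,2,7,-4,1,10,12]
5<9: swap(1,1), lo=2 mid=2 ⇒ [-3,5,11,-5,9,2,7,-4,1,10,12]
11>9: swap(2,8), hi=7 ⇒ [-3,5,1,-5,9,2,7,-4,11,10,12]
1<9: swap(2,2), lo=3 mid=3 ⇒ [-3,5,1,-5,9,2,7,-4,11,10,12]
-5<9: swap(3,3), lo=4 mid=4 ⇒ [-3,5,1,-5,9,2,7,-4,11,10,12]
9=9: mid=5
2<9: swap(4,5), lo=5 mid=6 ⇒ [-3,5,1,-5,2,9,7,-4,11,10,12]
7<9: swap(5,6), lo=6 mid=7 ⇒ [-3,5,1,-5,2,7,9,-4,11,10,12]
-4<9: swap(6,7), lo=7 mid=8 ⇒ [-3,5,1,-5,2,7,-4,9,11,10,12]
done. lo=7 hi=7; data=[-3,5,1,-5,2,7,-4,9,11,10,12]

(7, 7)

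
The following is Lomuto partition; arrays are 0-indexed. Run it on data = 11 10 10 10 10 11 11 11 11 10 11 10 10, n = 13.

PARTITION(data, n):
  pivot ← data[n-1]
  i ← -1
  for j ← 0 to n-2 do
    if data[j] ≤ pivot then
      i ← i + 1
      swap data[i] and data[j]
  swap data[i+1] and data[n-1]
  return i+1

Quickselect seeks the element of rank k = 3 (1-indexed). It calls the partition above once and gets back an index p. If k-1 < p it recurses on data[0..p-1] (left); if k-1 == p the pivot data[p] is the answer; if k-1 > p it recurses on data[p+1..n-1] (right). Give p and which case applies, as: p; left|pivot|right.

pivot=10, i=-1
j=0: 11>10, skip
j=1: 10≤10, i=0, swap(0,1) ⇒ 10 11 10 10 10 11 11 11 11 10 11 10 10
j=2: 10≤10, i=1, swap(1,2) ⇒ 10 10 11 10 10 11 11 11 11 10 11 10 10
j=3: 10≤10, i=2, swap(2,3) ⇒ 10 10 10 11 10 11 11 11 11 10 11 10 10
j=4: 10≤10, i=3, swap(3,4) ⇒ 10 10 10 10 11 11 11 11 11 10 11 10 10
j=5: 11>10, skip
j=6: 11>10, skip
j=7: 11>10, skip
j=8: 11>10, skip
j=9: 10≤10, i=4, swap(4,9) ⇒ 10 10 10 10 10 11 11 11 11 11 11 10 10
j=10: 11>10, skip
j=11: 10≤10, i=5, swap(5,11) ⇒ 10 10 10 10 10 10 11 11 11 11 11 11 10
swap(6,12) ⇒ 10 10 10 10 10 10 10 11 11 11 11 11 11; return 6
p = 6; k-1 = 2 < 6 ⇒ left

6; left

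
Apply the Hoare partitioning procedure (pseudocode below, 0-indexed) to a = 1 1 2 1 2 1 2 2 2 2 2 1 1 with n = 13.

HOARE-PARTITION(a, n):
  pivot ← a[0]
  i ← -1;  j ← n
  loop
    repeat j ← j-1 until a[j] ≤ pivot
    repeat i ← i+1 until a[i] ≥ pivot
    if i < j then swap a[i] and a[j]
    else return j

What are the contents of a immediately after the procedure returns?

1 1 1 1 2 2 2 2 2 2 2 1 1

pivot = a[0] = 1; i = -1, j = 13
j→12 (a[12]=1≤1), i→0 (a[0]=1≥1); i<j, swap → 1 1 2 1 2 1 2 2 2 2 2 1 1
j→11 (a[11]=1≤1), i→1 (a[1]=1≥1); i<j, swap → 1 1 2 1 2 1 2 2 2 2 2 1 1
j→5 (a[5]=1≤1), i→2 (a[2]=2≥1); i<j, swap → 1 1 1 1 2 2 2 2 2 2 2 1 1
j→3, i→3; i≥j, return j=3. a = 1 1 1 1 2 2 2 2 2 2 2 1 1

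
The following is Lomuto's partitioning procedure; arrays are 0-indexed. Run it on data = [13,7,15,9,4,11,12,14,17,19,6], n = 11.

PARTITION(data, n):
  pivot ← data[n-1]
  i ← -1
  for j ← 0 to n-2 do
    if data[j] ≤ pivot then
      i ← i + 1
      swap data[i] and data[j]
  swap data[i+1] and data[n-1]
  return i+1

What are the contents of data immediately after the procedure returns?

pivot=6, i=-1
j=0: 13>6, skip
j=1: 7>6, skip
j=2: 15>6, skip
j=3: 9>6, skip
j=4: 4≤6, i=0, swap(0,4) ⇒ [4,7,15,9,13,11,12,14,17,19,6]
j=5: 11>6, skip
j=6: 12>6, skip
j=7: 14>6, skip
j=8: 17>6, skip
j=9: 19>6, skip
swap(1,10) ⇒ [4,6,15,9,13,11,12,14,17,19,7]; return 1

[4,6,15,9,13,11,12,14,17,19,7]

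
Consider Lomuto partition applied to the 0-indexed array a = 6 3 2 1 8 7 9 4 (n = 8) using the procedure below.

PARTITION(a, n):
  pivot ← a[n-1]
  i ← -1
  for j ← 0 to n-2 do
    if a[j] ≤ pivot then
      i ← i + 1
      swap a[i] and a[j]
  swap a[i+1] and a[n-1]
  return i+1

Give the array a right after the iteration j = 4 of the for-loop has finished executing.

3 2 1 6 8 7 9 4

pivot = a[7] = 4; i = -1
j=0: a[0]=6 > 4 → no swap
j=1: a[1]=3 ≤ 4 → i=0, swap a[0],a[1] → 3 6 2 1 8 7 9 4
j=2: a[2]=2 ≤ 4 → i=1, swap a[1],a[2] → 3 2 6 1 8 7 9 4
j=3: a[3]=1 ≤ 4 → i=2, swap a[2],a[3] → 3 2 1 6 8 7 9 4
j=4: a[4]=8 > 4 → no swap
(after j=4) a = 3 2 1 6 8 7 9 4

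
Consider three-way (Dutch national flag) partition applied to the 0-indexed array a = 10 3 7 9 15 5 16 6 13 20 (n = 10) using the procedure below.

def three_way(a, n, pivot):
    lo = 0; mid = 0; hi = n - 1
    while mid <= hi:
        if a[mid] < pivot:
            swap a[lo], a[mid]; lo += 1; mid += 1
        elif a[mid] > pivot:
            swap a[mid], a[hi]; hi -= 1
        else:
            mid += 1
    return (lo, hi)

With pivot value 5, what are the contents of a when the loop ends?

3 5 9 15 7 16 6 13 20 10

pivot = 5; lo=0, mid=0, hi=9
a[mid]=10>5: swap a[0],a[9]; hi=8 → 20 3 7 9 15 5 16 6 13 10
a[mid]=20>5: swap a[0],a[8]; hi=7 → 13 3 7 9 15 5 16 6 20 10
a[mid]=13>5: swap a[0],a[7]; hi=6 → 6 3 7 9 15 5 16 13 20 10
a[mid]=6>5: swap a[0],a[6]; hi=5 → 16 3 7 9 15 5 6 13 20 10
a[mid]=16>5: swap a[0],a[5]; hi=4 → 5 3 7 9 15 16 6 13 20 10
a[mid]=5=5: mid=1
a[mid]=3<5: swap a[0],a[1]; lo=1,mid=2 → 3 5 7 9 15 16 6 13 20 10
a[mid]=7>5: swap a[2],a[4]; hi=3 → 3 5 15 9 7 16 6 13 20 10
a[mid]=15>5: swap a[2],a[3]; hi=2 → 3 5 9 15 7 16 6 13 20 10
a[mid]=9>5: swap a[2],a[2]; hi=1 → 3 5 9 15 7 16 6 13 20 10
end: lo=1, hi=1; a = 3 5 9 15 7 16 6 13 20 10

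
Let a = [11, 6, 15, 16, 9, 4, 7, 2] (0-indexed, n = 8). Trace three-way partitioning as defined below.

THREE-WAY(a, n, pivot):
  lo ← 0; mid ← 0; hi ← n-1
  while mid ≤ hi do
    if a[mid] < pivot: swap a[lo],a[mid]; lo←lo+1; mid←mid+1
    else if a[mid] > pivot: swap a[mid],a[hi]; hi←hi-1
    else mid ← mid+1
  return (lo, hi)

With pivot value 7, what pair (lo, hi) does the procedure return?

lo=0 mid=0 hi=7
11>7: swap(0,7), hi=6 ⇒ [2, 6, 15, 16, 9, 4, 7, 11]
2<7: swap(0,0), lo=1 mid=1 ⇒ [2, 6, 15, 16, 9, 4, 7, 11]
6<7: swap(1,1), lo=2 mid=2 ⇒ [2, 6, 15, 16, 9, 4, 7, 11]
15>7: swap(2,6), hi=5 ⇒ [2, 6, 7, 16, 9, 4, 15, 11]
7=7: mid=3
16>7: swap(3,5), hi=4 ⇒ [2, 6, 7, 4, 9, 16, 15, 11]
4<7: swap(2,3), lo=3 mid=4 ⇒ [2, 6, 4, 7, 9, 16, 15, 11]
9>7: swap(4,4), hi=3 ⇒ [2, 6, 4, 7, 9, 16, 15, 11]
done. lo=3 hi=3; a=[2, 6, 4, 7, 9, 16, 15, 11]

(3, 3)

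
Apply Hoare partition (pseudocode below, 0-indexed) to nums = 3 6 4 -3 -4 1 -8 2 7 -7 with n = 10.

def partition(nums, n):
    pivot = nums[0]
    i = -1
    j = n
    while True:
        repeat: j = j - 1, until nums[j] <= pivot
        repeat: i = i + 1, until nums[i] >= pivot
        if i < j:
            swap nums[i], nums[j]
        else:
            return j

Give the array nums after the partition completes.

pivot = nums[0] = 3; i = -1, j = 10
j→9 (nums[9]=-7≤3), i→0 (nums[0]=3≥3); i<j, swap → -7 6 4 -3 -4 1 -8 2 7 3
j→7 (nums[7]=2≤3), i→1 (nums[1]=6≥3); i<j, swap → -7 2 4 -3 -4 1 -8 6 7 3
j→6 (nums[6]=-8≤3), i→2 (nums[2]=4≥3); i<j, swap → -7 2 -8 -3 -4 1 4 6 7 3
j→5, i→6; i≥j, return j=5. nums = -7 2 -8 -3 -4 1 4 6 7 3

-7 2 -8 -3 -4 1 4 6 7 3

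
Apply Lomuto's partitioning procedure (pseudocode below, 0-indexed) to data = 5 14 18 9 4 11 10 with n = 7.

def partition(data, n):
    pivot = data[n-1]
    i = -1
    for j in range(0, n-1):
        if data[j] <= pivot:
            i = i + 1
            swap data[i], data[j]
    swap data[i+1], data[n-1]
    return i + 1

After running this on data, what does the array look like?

5 9 4 10 18 11 14

pivot = data[6] = 10; i = -1
j=0: data[0]=5 ≤ 10 → i=0, swap data[0],data[0] (no change) → 5 14 18 9 4 11 10
j=1: data[1]=14 > 10 → no swap
j=2: data[2]=18 > 10 → no swap
j=3: data[3]=9 ≤ 10 → i=1, swap data[1],data[3] → 5 9 18 14 4 11 10
j=4: data[4]=4 ≤ 10 → i=2, swap data[2],data[4] → 5 9 4 14 18 11 10
j=5: data[5]=11 > 10 → no swap
final swap data[3],data[6] → 5 9 4 10 18 11 14; return 3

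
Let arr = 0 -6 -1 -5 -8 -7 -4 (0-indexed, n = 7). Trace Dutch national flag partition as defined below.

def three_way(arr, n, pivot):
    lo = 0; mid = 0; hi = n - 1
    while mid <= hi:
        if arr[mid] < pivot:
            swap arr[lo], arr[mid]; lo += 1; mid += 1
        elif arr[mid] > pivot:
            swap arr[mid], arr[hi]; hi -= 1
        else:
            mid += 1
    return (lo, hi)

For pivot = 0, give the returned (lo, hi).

(6, 6)

lo=0 mid=0 hi=6
0=0: mid=1
-6<0: swap(0,1), lo=1 mid=2 ⇒ -6 0 -1 -5 -8 -7 -4
-1<0: swap(1,2), lo=2 mid=3 ⇒ -6 -1 0 -5 -8 -7 -4
-5<0: swap(2,3), lo=3 mid=4 ⇒ -6 -1 -5 0 -8 -7 -4
-8<0: swap(3,4), lo=4 mid=5 ⇒ -6 -1 -5 -8 0 -7 -4
-7<0: swap(4,5), lo=5 mid=6 ⇒ -6 -1 -5 -8 -7 0 -4
-4<0: swap(5,6), lo=6 mid=7 ⇒ -6 -1 -5 -8 -7 -4 0
done. lo=6 hi=6; arr=-6 -1 -5 -8 -7 -4 0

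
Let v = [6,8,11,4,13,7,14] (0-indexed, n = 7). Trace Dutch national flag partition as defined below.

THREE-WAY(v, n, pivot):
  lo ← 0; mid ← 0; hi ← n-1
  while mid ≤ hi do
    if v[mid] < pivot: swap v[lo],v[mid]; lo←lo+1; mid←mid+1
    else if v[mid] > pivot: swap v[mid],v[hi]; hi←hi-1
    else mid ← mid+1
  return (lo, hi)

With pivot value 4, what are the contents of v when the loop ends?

pivot = 4; lo=0, mid=0, hi=6
v[mid]=6>4: swap v[0],v[6]; hi=5 → [14,8,11,4,13,7,6]
v[mid]=14>4: swap v[0],v[5]; hi=4 → [7,8,11,4,13,14,6]
v[mid]=7>4: swap v[0],v[4]; hi=3 → [13,8,11,4,7,14,6]
v[mid]=13>4: swap v[0],v[3]; hi=2 → [4,8,11,13,7,14,6]
v[mid]=4=4: mid=1
v[mid]=8>4: swap v[1],v[2]; hi=1 → [4,11,8,13,7,14,6]
v[mid]=11>4: swap v[1],v[1]; hi=0 → [4,11,8,13,7,14,6]
end: lo=0, hi=0; v = [4,11,8,13,7,14,6]

[4,11,8,13,7,14,6]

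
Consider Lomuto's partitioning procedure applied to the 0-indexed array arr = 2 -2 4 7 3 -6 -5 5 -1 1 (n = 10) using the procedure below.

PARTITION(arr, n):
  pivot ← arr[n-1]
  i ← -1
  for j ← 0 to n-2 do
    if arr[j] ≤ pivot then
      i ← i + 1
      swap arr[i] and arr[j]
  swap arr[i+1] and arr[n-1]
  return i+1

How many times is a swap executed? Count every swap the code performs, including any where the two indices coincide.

pivot = arr[9] = 1; i = -1
j=0: arr[0]=2 > 1 → no swap
j=1: arr[1]=-2 ≤ 1 → i=0, swap arr[0],arr[1] → -2 2 4 7 3 -6 -5 5 -1 1
j=2: arr[2]=4 > 1 → no swap
j=3: arr[3]=7 > 1 → no swap
j=4: arr[4]=3 > 1 → no swap
j=5: arr[5]=-6 ≤ 1 → i=1, swap arr[1],arr[5] → -2 -6 4 7 3 2 -5 5 -1 1
j=6: arr[6]=-5 ≤ 1 → i=2, swap arr[2],arr[6] → -2 -6 -5 7 3 2 4 5 -1 1
j=7: arr[7]=5 > 1 → no swap
j=8: arr[8]=-1 ≤ 1 → i=3, swap arr[3],arr[8] → -2 -6 -5 -1 3 2 4 5 7 1
final swap arr[4],arr[9] → -2 -6 -5 -1 1 2 4 5 7 3; return 4

5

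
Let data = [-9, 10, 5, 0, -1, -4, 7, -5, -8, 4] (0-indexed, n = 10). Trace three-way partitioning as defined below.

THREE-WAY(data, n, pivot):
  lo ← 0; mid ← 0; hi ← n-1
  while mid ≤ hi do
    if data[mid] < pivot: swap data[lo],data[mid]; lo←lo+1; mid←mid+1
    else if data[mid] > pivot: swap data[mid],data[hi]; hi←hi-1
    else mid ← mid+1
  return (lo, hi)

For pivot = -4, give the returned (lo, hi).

pivot = -4; lo=0, mid=0, hi=9
data[mid]=-9<-4: swap data[0],data[0]; lo=1,mid=1 → [-9, 10, 5, 0, -1, -4, 7, -5, -8, 4]
data[mid]=10>-4: swap data[1],data[9]; hi=8 → [-9, 4, 5, 0, -1, -4, 7, -5, -8, 10]
data[mid]=4>-4: swap data[1],data[8]; hi=7 → [-9, -8, 5, 0, -1, -4, 7, -5, 4, 10]
data[mid]=-8<-4: swap data[1],data[1]; lo=2,mid=2 → [-9, -8, 5, 0, -1, -4, 7, -5, 4, 10]
data[mid]=5>-4: swap data[2],data[7]; hi=6 → [-9, -8, -5, 0, -1, -4, 7, 5, 4, 10]
data[mid]=-5<-4: swap data[2],data[2]; lo=3,mid=3 → [-9, -8, -5, 0, -1, -4, 7, 5, 4, 10]
data[mid]=0>-4: swap data[3],data[6]; hi=5 → [-9, -8, -5, 7, -1, -4, 0, 5, 4, 10]
data[mid]=7>-4: swap data[3],data[5]; hi=4 → [-9, -8, -5, -4, -1, 7, 0, 5, 4, 10]
data[mid]=-4=-4: mid=4
data[mid]=-1>-4: swap data[4],data[4]; hi=3 → [-9, -8, -5, -4, -1, 7, 0, 5, 4, 10]
end: lo=3, hi=3; data = [-9, -8, -5, -4, -1, 7, 0, 5, 4, 10]

(3, 3)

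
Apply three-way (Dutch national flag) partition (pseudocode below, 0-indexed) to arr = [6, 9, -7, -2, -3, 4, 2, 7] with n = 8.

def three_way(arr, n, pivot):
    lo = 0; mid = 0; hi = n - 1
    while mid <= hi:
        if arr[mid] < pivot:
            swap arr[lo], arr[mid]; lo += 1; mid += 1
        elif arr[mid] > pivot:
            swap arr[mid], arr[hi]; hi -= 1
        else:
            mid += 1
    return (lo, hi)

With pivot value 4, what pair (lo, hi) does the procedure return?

lo=0 mid=0 hi=7
6>4: swap(0,7), hi=6 ⇒ [7, 9, -7, -2, -3, 4, 2, 6]
7>4: swap(0,6), hi=5 ⇒ [2, 9, -7, -2, -3, 4, 7, 6]
2<4: swap(0,0), lo=1 mid=1 ⇒ [2, 9, -7, -2, -3, 4, 7, 6]
9>4: swap(1,5), hi=4 ⇒ [2, 4, -7, -2, -3, 9, 7, 6]
4=4: mid=2
-7<4: swap(1,2), lo=2 mid=3 ⇒ [2, -7, 4, -2, -3, 9, 7, 6]
-2<4: swap(2,3), lo=3 mid=4 ⇒ [2, -7, -2, 4, -3, 9, 7, 6]
-3<4: swap(3,4), lo=4 mid=5 ⇒ [2, -7, -2, -3, 4, 9, 7, 6]
done. lo=4 hi=4; arr=[2, -7, -2, -3, 4, 9, 7, 6]

(4, 4)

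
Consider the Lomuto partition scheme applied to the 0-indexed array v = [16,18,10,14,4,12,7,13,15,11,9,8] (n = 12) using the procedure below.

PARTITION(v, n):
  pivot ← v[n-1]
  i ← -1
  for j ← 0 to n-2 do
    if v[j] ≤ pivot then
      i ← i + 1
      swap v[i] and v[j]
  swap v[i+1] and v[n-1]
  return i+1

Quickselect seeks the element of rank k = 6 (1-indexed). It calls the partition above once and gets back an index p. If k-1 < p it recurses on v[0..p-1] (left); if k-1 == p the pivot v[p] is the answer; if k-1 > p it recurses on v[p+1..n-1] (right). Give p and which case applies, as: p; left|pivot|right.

2; right

pivot=8, i=-1
j=0: 16>8, skip
j=1: 18>8, skip
j=2: 10>8, skip
j=3: 14>8, skip
j=4: 4≤8, i=0, swap(0,4) ⇒ [4,18,10,14,16,12,7,13,15,11,9,8]
j=5: 12>8, skip
j=6: 7≤8, i=1, swap(1,6) ⇒ [4,7,10,14,16,12,18,13,15,11,9,8]
j=7: 13>8, skip
j=8: 15>8, skip
j=9: 11>8, skip
j=10: 9>8, skip
swap(2,11) ⇒ [4,7,8,14,16,12,18,13,15,11,9,10]; return 2
p = 2; k-1 = 5 > 2 ⇒ right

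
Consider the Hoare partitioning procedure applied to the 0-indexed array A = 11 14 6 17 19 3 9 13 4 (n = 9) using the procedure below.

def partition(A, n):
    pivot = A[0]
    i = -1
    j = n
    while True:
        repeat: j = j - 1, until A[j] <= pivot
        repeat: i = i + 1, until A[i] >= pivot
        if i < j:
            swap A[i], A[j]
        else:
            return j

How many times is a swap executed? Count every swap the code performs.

pivot = A[0] = 11; i = -1, j = 9
j→8 (A[8]=4≤11), i→0 (A[0]=11≥11); i<j, swap → 4 14 6 17 19 3 9 13 11
j→6 (A[6]=9≤11), i→1 (A[1]=14≥11); i<j, swap → 4 9 6 17 19 3 14 13 11
j→5 (A[5]=3≤11), i→3 (A[3]=17≥11); i<j, swap → 4 9 6 3 19 17 14 13 11
j→3, i→4; i≥j, return j=3. A = 4 9 6 3 19 17 14 13 11

3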